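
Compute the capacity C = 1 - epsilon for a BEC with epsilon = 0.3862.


C = 1 - epsilon = 1 - 0.3862 = 0.6138

0.6138 bits


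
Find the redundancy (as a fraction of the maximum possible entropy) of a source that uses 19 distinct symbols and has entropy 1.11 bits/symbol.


H_max = log2(K) = log2(19) = 4.2479 bits/symbol. Redundancy = 1 - H/H_max = 1 - 1.11/4.2479 = 1 - 0.2613 = 0.7387

0.7387


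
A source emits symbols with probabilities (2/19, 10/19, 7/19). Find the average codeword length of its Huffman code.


Huffman construction (repeatedly merge the two least-probable nodes; each merge adds 1 bit to every symbol beneath it): 2/19 + 7/19 = 9/19; 9/19 + 10/19 = 1. Resulting codeword lengths (in the order the probabilities were given): (2, 1, 2). L_avg = sum(p_i * l_i) = 2/19*2 + 10/19*1 + 7/19*2 = 28/19 = 1.4737

1.4737 bits


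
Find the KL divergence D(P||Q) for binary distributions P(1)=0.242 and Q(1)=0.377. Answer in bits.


KL = p*log2(p/q) + (1-p)*log2((1-p)/(1-q)) = 0.242*log2(0.242/0.377) + 0.758*log2(0.758/0.623) = 0.0597

0.0597 bits


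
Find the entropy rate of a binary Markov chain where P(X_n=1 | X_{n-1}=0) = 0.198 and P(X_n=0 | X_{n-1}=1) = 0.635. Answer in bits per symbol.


Stationary distribution: pi_0 = p10/(p01+p10) = 0.7623, pi_1 = 0.2377. Entropy rate H' = pi_0*H(p01) + pi_1*H(p10) = 0.7623*0.7179 + 0.2377*0.9468 = 0.7723

0.7723 bits/symbol


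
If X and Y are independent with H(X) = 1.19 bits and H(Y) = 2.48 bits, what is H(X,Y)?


For independent variables, H(X,Y) = H(X) + H(Y) = 1.19 + 2.48 = 3.67

3.67 bits


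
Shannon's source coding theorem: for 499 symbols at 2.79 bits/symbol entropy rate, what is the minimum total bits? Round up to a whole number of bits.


Minimum bits >= n * H = 499 * 2.79 = 1392.21, rounded up to a whole number of bits = 1393

1393 bits


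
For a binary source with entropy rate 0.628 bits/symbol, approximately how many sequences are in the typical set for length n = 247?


log2|A_typical| = nH = 247 * 0.628 = 155.116, so |A_typical| ~ 2^155.116 = 4.950e+46

4.950e+46


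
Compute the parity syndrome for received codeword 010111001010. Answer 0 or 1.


Syndrome = XOR of all bits = 0 XOR 1 XOR 0 XOR 1 XOR 1 XOR 1 XOR 0 XOR 0 XOR 1 XOR 0 XOR 1 XOR 0 = 0

0


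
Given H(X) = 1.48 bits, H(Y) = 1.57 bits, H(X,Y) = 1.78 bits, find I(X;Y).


I(X;Y) = H(X) + H(Y) - H(X,Y) = 1.48 + 1.57 - 1.78 = 1.27

1.27 bits


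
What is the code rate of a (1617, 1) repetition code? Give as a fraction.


Rate = k/n = 1/1617

1/1617


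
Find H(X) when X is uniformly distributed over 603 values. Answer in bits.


H = log2(n) = log2(603) = 9.236

9.236 bits


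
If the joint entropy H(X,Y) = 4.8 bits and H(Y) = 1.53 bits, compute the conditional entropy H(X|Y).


H(X|Y) = H(X,Y) - H(Y) = 4.8 - 1.53 = 3.27

3.27 bits


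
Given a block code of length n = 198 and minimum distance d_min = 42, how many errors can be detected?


Detection capability = d_min - 1 = 42 - 1 = 41

41 errors


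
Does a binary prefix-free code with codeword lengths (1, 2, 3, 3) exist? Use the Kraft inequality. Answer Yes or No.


Kraft sum = sum(2^(-l_i)) = 1.0, need <= 1. Result: satisfied (a binary prefix-free code with these lengths exists)

Yes


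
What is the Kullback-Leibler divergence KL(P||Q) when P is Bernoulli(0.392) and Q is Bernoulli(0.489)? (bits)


KL = p*log2(p/q) + (1-p)*log2((1-p)/(1-q)) = 0.392*log2(0.392/0.489) + 0.608*log2(0.608/0.511) = 0.0274

0.0274 bits


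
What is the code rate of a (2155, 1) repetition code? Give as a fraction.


Rate = k/n = 1/2155

1/2155


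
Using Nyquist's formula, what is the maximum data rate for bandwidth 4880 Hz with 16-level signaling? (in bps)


Rate = 2 * B * log2(M) = 2 * 4880 * 4.0 = 39040.0

39040.0 bps


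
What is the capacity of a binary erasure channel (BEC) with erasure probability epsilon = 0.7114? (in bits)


C = 1 - epsilon = 1 - 0.7114 = 0.2886

0.2886 bits


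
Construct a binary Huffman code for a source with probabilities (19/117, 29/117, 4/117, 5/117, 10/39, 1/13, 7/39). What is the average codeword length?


Huffman construction (repeatedly merge the two least-probable nodes; each merge adds 1 bit to every symbol beneath it): 4/117 + 5/117 = 1/13; 1/13 + 1/13 = 2/13; 2/13 + 19/117 = 37/117; 7/39 + 29/117 = 50/117; 10/39 + 37/117 = 67/117; 50/117 + 67/117 = 1. Resulting codeword lengths (in the order the probabilities were given): (3, 2, 5, 5, 2, 4, 2). L_avg = sum(p_i * l_i) = 19/117*3 + 29/117*2 + 4/117*5 + 5/117*5 + 10/39*2 + 1/13*4 + 7/39*2 = 298/117 = 2.547

2.547 bits


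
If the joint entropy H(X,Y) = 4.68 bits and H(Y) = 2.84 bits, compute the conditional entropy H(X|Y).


H(X|Y) = H(X,Y) - H(Y) = 4.68 - 2.84 = 1.84

1.84 bits


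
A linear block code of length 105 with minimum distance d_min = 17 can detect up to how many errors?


Detection capability = d_min - 1 = 17 - 1 = 16

16 errors


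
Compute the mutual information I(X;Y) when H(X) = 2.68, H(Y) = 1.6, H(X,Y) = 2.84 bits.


I(X;Y) = H(X) + H(Y) - H(X,Y) = 2.68 + 1.6 - 2.84 = 1.44

1.44 bits


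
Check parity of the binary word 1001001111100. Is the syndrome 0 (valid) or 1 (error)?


Syndrome = XOR of all bits = 1 XOR 0 XOR 0 XOR 1 XOR 0 XOR 0 XOR 1 XOR 1 XOR 1 XOR 1 XOR 1 XOR 0 XOR 0 = 1

1


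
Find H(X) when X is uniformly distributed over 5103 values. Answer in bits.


H = log2(n) = log2(5103) = 12.3171

12.3171 bits


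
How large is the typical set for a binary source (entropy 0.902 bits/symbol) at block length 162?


log2|A_typical| = nH = 162 * 0.902 = 146.124, so |A_typical| ~ 2^146.124 = 9.721e+43

9.721e+43


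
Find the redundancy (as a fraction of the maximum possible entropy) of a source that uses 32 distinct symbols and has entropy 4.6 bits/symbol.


H_max = log2(K) = log2(32) = 5.0 bits/symbol. Redundancy = 1 - H/H_max = 1 - 4.6/5.0 = 1 - 0.92 = 0.08

0.08


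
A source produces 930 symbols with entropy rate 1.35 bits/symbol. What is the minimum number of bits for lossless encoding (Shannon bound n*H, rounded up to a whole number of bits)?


Minimum bits >= n * H = 930 * 1.35 = 1255.5, rounded up to a whole number of bits = 1256

1256 bits


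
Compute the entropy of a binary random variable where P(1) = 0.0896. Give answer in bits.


H = -p*log2(p) - (1-p)*log2(1-p). -0.0896*log2(0.0896) = 0.311840; -0.9104*log2(0.9104) = 0.123293. H = 0.311840 + 0.123293 = 0.4351

0.4351 bits


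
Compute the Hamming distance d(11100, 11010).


Count differing positions: . . ^ ^ . = 2 differences

2


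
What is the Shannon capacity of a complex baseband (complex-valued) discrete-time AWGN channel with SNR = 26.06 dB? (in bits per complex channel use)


SNR_linear = 10^(26.06/10) = 403.6454; C = log2(1 + SNR_linear) = log2(1 + 403.6454) = 8.6605

8.6605 bits/channel use


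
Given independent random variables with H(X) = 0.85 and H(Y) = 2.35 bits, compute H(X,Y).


For independent variables, H(X,Y) = H(X) + H(Y) = 0.85 + 2.35 = 3.2

3.2 bits


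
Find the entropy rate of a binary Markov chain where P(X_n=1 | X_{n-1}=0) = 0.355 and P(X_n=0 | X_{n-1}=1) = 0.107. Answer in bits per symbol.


Stationary distribution: pi_0 = p10/(p01+p10) = 0.2316, pi_1 = 0.7684. Entropy rate H' = pi_0*H(p01) + pi_1*H(p10) = 0.2316*0.9385 + 0.7684*0.4908 = 0.5945

0.5945 bits/symbol


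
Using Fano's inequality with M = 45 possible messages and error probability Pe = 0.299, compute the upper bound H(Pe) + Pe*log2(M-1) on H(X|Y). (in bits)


H(Pe) = -Pe*log2(Pe) - (1-Pe)*log2(1-Pe) = -0.299*log2(0.299) - 0.701*log2(0.701) = 0.520793 + 0.359272 = 0.8801. Pe*log2(M-1) = 0.299*log2(44) = 1.632370. Bound = H(Pe) + Pe*log2(M-1) = 0.520793 + 0.359272 + 1.632370 = 2.5124

2.5124 bits


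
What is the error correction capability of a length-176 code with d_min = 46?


Correction capability = floor((d-1)/2) = floor((46-1)/2) = 22

22 errors


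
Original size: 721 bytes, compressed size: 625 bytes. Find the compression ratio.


Ratio = original / compressed = 721 / 625 = 1.1536

1.1536


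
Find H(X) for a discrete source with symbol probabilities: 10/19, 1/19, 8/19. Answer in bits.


H = -sum(p_i * log2(p_i)). Terms: -(10/19)*log2(10/19) = 0.487368; -(1/19)*log2(1/19) = 0.223575; -(8/19)*log2(8/19) = 0.525443. H = 0.487368 + 0.223575 + 0.525443 = 1.2364

1.2364 bits


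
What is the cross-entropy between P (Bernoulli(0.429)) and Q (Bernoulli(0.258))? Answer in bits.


H(P,Q) = -p*log2(q) - (1-p)*log2(1-q). -0.429*log2(0.258) = 0.838505; -0.571*log2(0.742) = 0.245821. H(P,Q) = 0.838505 + 0.245821 = 1.0843

1.0843 bits


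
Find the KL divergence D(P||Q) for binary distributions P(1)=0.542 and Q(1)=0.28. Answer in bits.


KL = p*log2(p/q) + (1-p)*log2((1-p)/(1-q)) = 0.542*log2(0.542/0.28) + 0.458*log2(0.458/0.72) = 0.2175

0.2175 bits


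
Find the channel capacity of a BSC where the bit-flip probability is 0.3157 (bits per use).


H(p) = -p*log2(p) - (1-p)*log2(1-p) = -0.3157*log2(0.3157) - 0.6843*log2(0.6843) = 0.525127 + 0.374517 = 0.8996. C = 1 - H(p) = 1 - 0.8996 = 0.1004

0.1004 bits


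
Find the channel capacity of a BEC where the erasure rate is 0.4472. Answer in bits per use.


C = 1 - epsilon = 1 - 0.4472 = 0.5528

0.5528 bits


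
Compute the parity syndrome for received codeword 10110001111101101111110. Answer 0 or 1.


Syndrome = XOR of all bits = 1 XOR 0 XOR 1 XOR 1 XOR 0 XOR 0 XOR 0 XOR 1 XOR 1 XOR 1 XOR 1 XOR 1 XOR 0 XOR 1 XOR 1 XOR 0 XOR 1 XOR 1 XOR 1 XOR 1 XOR 1 XOR 1 XOR 0 = 0

0


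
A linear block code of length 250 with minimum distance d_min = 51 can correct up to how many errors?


Correction capability = floor((d-1)/2) = floor((51-1)/2) = 25

25 errors


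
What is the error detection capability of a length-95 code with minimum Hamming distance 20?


Detection capability = d_min - 1 = 20 - 1 = 19

19 errors


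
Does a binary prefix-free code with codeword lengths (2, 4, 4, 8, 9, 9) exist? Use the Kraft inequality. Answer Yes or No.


Kraft sum = sum(2^(-l_i)) = 0.3828, need <= 1. Result: satisfied (a binary prefix-free code with these lengths exists)

Yes


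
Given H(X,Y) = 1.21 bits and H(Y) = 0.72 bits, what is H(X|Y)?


H(X|Y) = H(X,Y) - H(Y) = 1.21 - 0.72 = 0.49

0.49 bits


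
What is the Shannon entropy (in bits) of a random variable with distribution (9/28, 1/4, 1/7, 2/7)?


H = -sum(p_i * log2(p_i)). Terms: -(9/28)*log2(9/28) = 0.526317; -(1/4)*log2(1/4) = 0.500000; -(1/7)*log2(1/7) = 0.401051; -(2/7)*log2(2/7) = 0.516387. H = 0.526317 + 0.500000 + 0.401051 + 0.516387 = 1.9438

1.9438 bits


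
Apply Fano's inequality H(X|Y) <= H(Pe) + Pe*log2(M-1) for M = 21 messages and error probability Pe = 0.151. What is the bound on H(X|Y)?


H(Pe) = -Pe*log2(Pe) - (1-Pe)*log2(1-Pe) = -0.151*log2(0.151) - 0.849*log2(0.849) = 0.411834 + 0.200503 = 0.6123. Pe*log2(M-1) = 0.151*log2(20) = 0.652611. Bound = H(Pe) + Pe*log2(M-1) = 0.411834 + 0.200503 + 0.652611 = 1.2649

1.2649 bits


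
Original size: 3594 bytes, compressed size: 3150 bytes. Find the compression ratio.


Ratio = original / compressed = 3594 / 3150 = 1.141

1.141


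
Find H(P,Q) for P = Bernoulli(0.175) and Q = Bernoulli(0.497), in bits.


H(P,Q) = -p*log2(q) - (1-p)*log2(1-q). -0.175*log2(0.497) = 0.176519; -0.825*log2(0.503) = 0.817880. H(P,Q) = 0.176519 + 0.817880 = 0.9944

0.9944 bits


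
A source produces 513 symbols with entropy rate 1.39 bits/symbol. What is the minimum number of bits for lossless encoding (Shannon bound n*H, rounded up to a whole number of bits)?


Minimum bits >= n * H = 513 * 1.39 = 713.07, rounded up to a whole number of bits = 714

714 bits


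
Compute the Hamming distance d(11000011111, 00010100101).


Count differing positions: ^ ^ . ^ . ^ ^ ^ . ^ . = 7 differences

7


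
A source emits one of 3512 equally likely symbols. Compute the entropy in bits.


H = log2(n) = log2(3512) = 11.7781

11.7781 bits


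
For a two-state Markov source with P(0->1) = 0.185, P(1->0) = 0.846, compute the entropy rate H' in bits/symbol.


Stationary distribution: pi_0 = p10/(p01+p10) = 0.8206, pi_1 = 0.1794. Entropy rate H' = pi_0*H(p01) + pi_1*H(p10) = 0.8206*0.6909 + 0.1794*0.6198 = 0.6781

0.6781 bits/symbol


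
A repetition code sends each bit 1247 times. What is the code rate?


Rate = k/n = 1/1247

1/1247


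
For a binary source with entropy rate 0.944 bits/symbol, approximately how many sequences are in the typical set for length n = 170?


log2|A_typical| = nH = 170 * 0.944 = 160.48, so |A_typical| ~ 2^160.48 = 2.038e+48

2.038e+48


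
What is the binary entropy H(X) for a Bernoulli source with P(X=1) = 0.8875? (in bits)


H = -p*log2(p) - (1-p)*log2(1-p). -0.8875*log2(0.8875) = 0.152811; -0.1125*log2(0.1125) = 0.354600. H = 0.152811 + 0.354600 = 0.5074

0.5074 bits


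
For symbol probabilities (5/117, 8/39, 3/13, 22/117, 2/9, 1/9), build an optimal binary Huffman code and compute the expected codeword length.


Huffman construction (repeatedly merge the two least-probable nodes; each merge adds 1 bit to every symbol beneath it): 5/117 + 1/9 = 2/13; 2/13 + 22/117 = 40/117; 8/39 + 2/9 = 50/117; 3/13 + 40/117 = 67/117; 50/117 + 67/117 = 1. Resulting codeword lengths (in the order the probabilities were given): (4, 2, 2, 3, 2, 4). L_avg = sum(p_i * l_i) = 5/117*4 + 8/39*2 + 3/13*2 + 22/117*3 + 2/9*2 + 1/9*4 = 292/117 = 2.4957

2.4957 bits


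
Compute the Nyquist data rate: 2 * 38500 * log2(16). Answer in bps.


Rate = 2 * B * log2(M) = 2 * 38500 * 4.0 = 308000.0

308000.0 bps


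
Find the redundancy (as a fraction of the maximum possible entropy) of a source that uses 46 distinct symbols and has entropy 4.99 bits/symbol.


H_max = log2(K) = log2(46) = 5.5236 bits/symbol. Redundancy = 1 - H/H_max = 1 - 4.99/5.5236 = 1 - 0.9034 = 0.0966

0.0966


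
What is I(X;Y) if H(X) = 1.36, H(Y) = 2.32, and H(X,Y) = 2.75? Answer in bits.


I(X;Y) = H(X) + H(Y) - H(X,Y) = 1.36 + 2.32 - 2.75 = 0.93

0.93 bits


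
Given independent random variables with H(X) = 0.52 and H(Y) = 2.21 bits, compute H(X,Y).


For independent variables, H(X,Y) = H(X) + H(Y) = 0.52 + 2.21 = 2.73

2.73 bits


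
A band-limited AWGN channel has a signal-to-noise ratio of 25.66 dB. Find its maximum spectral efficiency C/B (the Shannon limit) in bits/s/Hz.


SNR_linear = 10^(25.66/10) = 368.129; C/B = log2(1 + SNR_linear) = log2(1 + 368.129) = 8.528

8.528 bits/s/Hz


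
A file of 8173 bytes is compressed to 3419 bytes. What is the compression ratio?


Ratio = original / compressed = 8173 / 3419 = 2.3905

2.3905


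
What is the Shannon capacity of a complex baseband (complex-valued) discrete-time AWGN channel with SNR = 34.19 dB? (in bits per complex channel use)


SNR_linear = 10^(34.19/10) = 2624.2185; C = log2(1 + SNR_linear) = log2(1 + 2624.2185) = 11.3582

11.3582 bits/channel use


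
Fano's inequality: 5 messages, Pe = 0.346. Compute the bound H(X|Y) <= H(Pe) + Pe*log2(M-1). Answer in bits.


H(Pe) = -Pe*log2(Pe) - (1-Pe)*log2(1-Pe) = -0.346*log2(0.346) - 0.654*log2(0.654) = 0.529780 + 0.400665 = 0.9304. Pe*log2(M-1) = 0.346*log2(4) = 0.692000. Bound = H(Pe) + Pe*log2(M-1) = 0.529780 + 0.400665 + 0.692000 = 1.6224

1.6224 bits


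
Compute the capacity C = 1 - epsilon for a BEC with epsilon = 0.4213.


C = 1 - epsilon = 1 - 0.4213 = 0.5787

0.5787 bits


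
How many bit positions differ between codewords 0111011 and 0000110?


Count differing positions: . ^ ^ ^ ^ . ^ = 5 differences

5


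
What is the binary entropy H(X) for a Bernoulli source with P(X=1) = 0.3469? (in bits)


H = -p*log2(p) - (1-p)*log2(1-p). -0.3469*log2(0.3469) = 0.529858; -0.6531*log2(0.6531) = 0.401411. H = 0.529858 + 0.401411 = 0.9313

0.9313 bits


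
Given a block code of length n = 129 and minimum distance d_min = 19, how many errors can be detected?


Detection capability = d_min - 1 = 19 - 1 = 18

18 errors


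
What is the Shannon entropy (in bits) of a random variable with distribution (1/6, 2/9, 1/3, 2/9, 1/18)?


H = -sum(p_i * log2(p_i)). Terms: -(1/6)*log2(1/6) = 0.430827; -(2/9)*log2(2/9) = 0.482206; -(1/3)*log2(1/3) = 0.528321; -(2/9)*log2(2/9) = 0.482206; -(1/18)*log2(1/18) = 0.231663. H = 0.430827 + 0.482206 + 0.528321 + 0.482206 + 0.231663 = 2.1552

2.1552 bits


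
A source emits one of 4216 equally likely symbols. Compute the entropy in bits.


H = log2(n) = log2(4216) = 12.0417

12.0417 bits


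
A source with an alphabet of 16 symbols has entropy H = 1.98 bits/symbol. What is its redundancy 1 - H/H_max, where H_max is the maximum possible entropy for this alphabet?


H_max = log2(K) = log2(16) = 4.0 bits/symbol. Redundancy = 1 - H/H_max = 1 - 1.98/4.0 = 1 - 0.495 = 0.505

0.505


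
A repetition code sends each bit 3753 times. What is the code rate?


Rate = k/n = 1/3753

1/3753


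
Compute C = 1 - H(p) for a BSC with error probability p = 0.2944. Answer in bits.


H(p) = -p*log2(p) - (1-p)*log2(1-p) = -0.2944*log2(0.2944) - 0.7056*log2(0.7056) = 0.519366 + 0.354972 = 0.8743. C = 1 - H(p) = 1 - 0.8743 = 0.1257

0.1257 bits


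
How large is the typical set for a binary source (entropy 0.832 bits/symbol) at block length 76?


log2|A_typical| = nH = 76 * 0.832 = 63.232, so |A_typical| ~ 2^63.232 = 1.083e+19

1.083e+19


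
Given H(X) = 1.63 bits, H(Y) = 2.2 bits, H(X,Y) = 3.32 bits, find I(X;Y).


I(X;Y) = H(X) + H(Y) - H(X,Y) = 1.63 + 2.2 - 3.32 = 0.51

0.51 bits


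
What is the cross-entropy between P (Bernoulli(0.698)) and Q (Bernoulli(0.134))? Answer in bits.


H(P,Q) = -p*log2(q) - (1-p)*log2(1-q). -0.698*log2(0.134) = 2.023987; -0.302*log2(0.866) = 0.062683. H(P,Q) = 2.023987 + 0.062683 = 2.0867

2.0867 bits


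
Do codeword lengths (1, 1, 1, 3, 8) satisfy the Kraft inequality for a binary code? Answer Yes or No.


Kraft sum = sum(2^(-l_i)) = 1.6289, need <= 1. Result: violated (a binary prefix-free code with these lengths cannot exist)

No


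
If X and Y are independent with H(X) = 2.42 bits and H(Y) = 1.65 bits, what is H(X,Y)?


For independent variables, H(X,Y) = H(X) + H(Y) = 2.42 + 1.65 = 4.07

4.07 bits


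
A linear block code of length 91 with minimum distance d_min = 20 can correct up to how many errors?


Correction capability = floor((d-1)/2) = floor((20-1)/2) = 9

9 errors


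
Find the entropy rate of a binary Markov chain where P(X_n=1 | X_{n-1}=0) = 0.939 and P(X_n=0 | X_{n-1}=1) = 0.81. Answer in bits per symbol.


Stationary distribution: pi_0 = p10/(p01+p10) = 0.4631, pi_1 = 0.5369. Entropy rate H' = pi_0*H(p01) + pi_1*H(p10) = 0.4631*0.3314 + 0.5369*0.7015 = 0.5301

0.5301 bits/symbol


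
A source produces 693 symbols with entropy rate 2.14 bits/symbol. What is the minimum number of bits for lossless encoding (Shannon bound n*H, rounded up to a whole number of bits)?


Minimum bits >= n * H = 693 * 2.14 = 1483.02, rounded up to a whole number of bits = 1484

1484 bits


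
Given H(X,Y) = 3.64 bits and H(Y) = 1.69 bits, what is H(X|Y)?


H(X|Y) = H(X,Y) - H(Y) = 3.64 - 1.69 = 1.95

1.95 bits


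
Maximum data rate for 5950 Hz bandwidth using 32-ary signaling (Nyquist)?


Rate = 2 * B * log2(M) = 2 * 5950 * 5.0 = 59500.0

59500.0 bps


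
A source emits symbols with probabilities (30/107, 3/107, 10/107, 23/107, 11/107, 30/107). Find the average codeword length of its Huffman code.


Huffman construction (repeatedly merge the two least-probable nodes; each merge adds 1 bit to every symbol beneath it): 3/107 + 10/107 = 13/107; 11/107 + 13/107 = 24/107; 23/107 + 24/107 = 47/107; 30/107 + 30/107 = 60/107; 47/107 + 60/107 = 1. Resulting codeword lengths (in the order the probabilities were given): (2, 4, 4, 2, 3, 2). L_avg = sum(p_i * l_i) = 30/107*2 + 3/107*4 + 10/107*4 + 23/107*2 + 11/107*3 + 30/107*2 = 251/107 = 2.3458

2.3458 bits


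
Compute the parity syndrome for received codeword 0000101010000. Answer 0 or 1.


Syndrome = XOR of all bits = 0 XOR 0 XOR 0 XOR 0 XOR 1 XOR 0 XOR 1 XOR 0 XOR 1 XOR 0 XOR 0 XOR 0 XOR 0 = 1

1


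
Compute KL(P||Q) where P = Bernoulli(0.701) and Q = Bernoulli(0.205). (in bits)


KL = p*log2(p/q) + (1-p)*log2((1-p)/(1-q)) = 0.701*log2(0.701/0.205) + 0.299*log2(0.299/0.795) = 0.8216

0.8216 bits


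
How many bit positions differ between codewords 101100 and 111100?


Count differing positions: . ^ . . . . = 1 differences

1


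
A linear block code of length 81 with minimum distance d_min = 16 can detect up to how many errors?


Detection capability = d_min - 1 = 16 - 1 = 15

15 errors


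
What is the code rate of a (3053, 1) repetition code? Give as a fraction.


Rate = k/n = 1/3053

1/3053


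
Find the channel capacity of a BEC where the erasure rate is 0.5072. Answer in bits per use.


C = 1 - epsilon = 1 - 0.5072 = 0.4928

0.4928 bits


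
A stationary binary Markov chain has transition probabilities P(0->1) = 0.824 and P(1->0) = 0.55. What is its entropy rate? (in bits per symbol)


Stationary distribution: pi_0 = p10/(p01+p10) = 0.4003, pi_1 = 0.5997. Entropy rate H' = pi_0*H(p01) + pi_1*H(p10) = 0.4003*0.6712 + 0.5997*0.9928 = 0.8641

0.8641 bits/symbol


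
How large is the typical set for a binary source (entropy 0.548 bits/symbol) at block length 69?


log2|A_typical| = nH = 69 * 0.548 = 37.812, so |A_typical| ~ 2^37.812 = 2.413e+11

2.413e+11


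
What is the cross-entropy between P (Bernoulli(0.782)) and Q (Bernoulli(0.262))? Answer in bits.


H(P,Q) = -p*log2(q) - (1-p)*log2(1-q). -0.782*log2(0.262) = 1.511107; -0.218*log2(0.738) = 0.095551. H(P,Q) = 1.511107 + 0.095551 = 1.6067

1.6067 bits


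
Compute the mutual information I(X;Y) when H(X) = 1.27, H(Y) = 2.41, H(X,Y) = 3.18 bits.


I(X;Y) = H(X) + H(Y) - H(X,Y) = 1.27 + 2.41 - 3.18 = 0.5

0.5 bits


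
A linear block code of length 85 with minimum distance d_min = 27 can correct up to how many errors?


Correction capability = floor((d-1)/2) = floor((27-1)/2) = 13

13 errors


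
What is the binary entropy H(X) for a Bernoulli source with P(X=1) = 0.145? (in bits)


H = -p*log2(p) - (1-p)*log2(1-p). -0.145*log2(0.145) = 0.403952; -0.855*log2(0.855) = 0.193233. H = 0.403952 + 0.193233 = 0.5972

0.5972 bits


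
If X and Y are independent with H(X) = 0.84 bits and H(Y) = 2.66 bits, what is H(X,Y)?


For independent variables, H(X,Y) = H(X) + H(Y) = 0.84 + 2.66 = 3.5

3.5 bits


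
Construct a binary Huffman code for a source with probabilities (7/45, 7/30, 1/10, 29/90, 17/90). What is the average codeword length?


Huffman construction (repeatedly merge the two least-probable nodes; each merge adds 1 bit to every symbol beneath it): 1/10 + 7/45 = 23/90; 17/90 + 7/30 = 19/45; 23/90 + 29/90 = 26/45; 19/45 + 26/45 = 1. Resulting codeword lengths (in the order the probabilities were given): (3, 2, 3, 2, 2). L_avg = sum(p_i * l_i) = 7/45*3 + 7/30*2 + 1/10*3 + 29/90*2 + 17/90*2 = 203/90 = 2.2556

2.2556 bits


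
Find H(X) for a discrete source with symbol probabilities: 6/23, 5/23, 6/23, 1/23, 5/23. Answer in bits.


H = -sum(p_i * log2(p_i)). Terms: -(6/23)*log2(6/23) = 0.505722; -(5/23)*log2(5/23) = 0.478616; -(6/23)*log2(6/23) = 0.505722; -(1/23)*log2(1/23) = 0.196677; -(5/23)*log2(5/23) = 0.478616. H = 0.505722 + 0.478616 + 0.505722 + 0.196677 + 0.478616 = 2.1654

2.1654 bits


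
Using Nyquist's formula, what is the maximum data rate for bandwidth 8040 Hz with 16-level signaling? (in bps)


Rate = 2 * B * log2(M) = 2 * 8040 * 4.0 = 64320.0

64320.0 bps


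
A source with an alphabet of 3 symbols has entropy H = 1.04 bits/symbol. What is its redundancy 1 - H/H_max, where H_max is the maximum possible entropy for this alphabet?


H_max = log2(K) = log2(3) = 1.585 bits/symbol. Redundancy = 1 - H/H_max = 1 - 1.04/1.585 = 1 - 0.6562 = 0.3438

0.3438


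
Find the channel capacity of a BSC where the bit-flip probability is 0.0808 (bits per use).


H(p) = -p*log2(p) - (1-p)*log2(1-p) = -0.0808*log2(0.0808) - 0.9192*log2(0.9192) = 0.293264 + 0.111728 = 0.405. C = 1 - H(p) = 1 - 0.405 = 0.595

0.595 bits


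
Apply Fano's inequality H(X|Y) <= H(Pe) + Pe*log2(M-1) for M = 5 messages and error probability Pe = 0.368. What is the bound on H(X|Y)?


H(Pe) = -Pe*log2(Pe) - (1-Pe)*log2(1-Pe) = -0.368*log2(0.368) - 0.632*log2(0.632) = 0.530738 + 0.418386 = 0.9491. Pe*log2(M-1) = 0.368*log2(4) = 0.736000. Bound = H(Pe) + Pe*log2(M-1) = 0.530738 + 0.418386 + 0.736000 = 1.6851

1.6851 bits


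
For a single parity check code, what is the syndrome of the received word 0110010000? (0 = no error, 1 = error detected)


Syndrome = XOR of all bits = 0 XOR 1 XOR 1 XOR 0 XOR 0 XOR 1 XOR 0 XOR 0 XOR 0 XOR 0 = 1

1


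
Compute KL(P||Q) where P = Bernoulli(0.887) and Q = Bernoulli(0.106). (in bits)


KL = p*log2(p/q) + (1-p)*log2((1-p)/(1-q)) = 0.887*log2(0.887/0.106) + 0.113*log2(0.113/0.894) = 2.3814

2.3814 bits


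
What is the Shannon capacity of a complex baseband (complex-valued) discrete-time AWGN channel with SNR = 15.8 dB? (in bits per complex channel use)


SNR_linear = 10^(15.8/10) = 38.0189; C = log2(1 + SNR_linear) = log2(1 + 38.0189) = 5.2861

5.2861 bits/channel use


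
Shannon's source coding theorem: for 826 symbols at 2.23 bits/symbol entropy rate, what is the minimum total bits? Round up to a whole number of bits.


Minimum bits >= n * H = 826 * 2.23 = 1841.98, rounded up to a whole number of bits = 1842

1842 bits


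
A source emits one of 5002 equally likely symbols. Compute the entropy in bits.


H = log2(n) = log2(5002) = 12.2883

12.2883 bits


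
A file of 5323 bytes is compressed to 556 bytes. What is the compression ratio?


Ratio = original / compressed = 5323 / 556 = 9.5737

9.5737


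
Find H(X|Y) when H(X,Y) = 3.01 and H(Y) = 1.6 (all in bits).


H(X|Y) = H(X,Y) - H(Y) = 3.01 - 1.6 = 1.41

1.41 bits


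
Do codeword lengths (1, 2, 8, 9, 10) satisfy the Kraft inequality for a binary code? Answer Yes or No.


Kraft sum = sum(2^(-l_i)) = 0.7568, need <= 1. Result: satisfied (a binary prefix-free code with these lengths exists)

Yes


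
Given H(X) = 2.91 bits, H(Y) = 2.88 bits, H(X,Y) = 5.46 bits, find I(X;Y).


I(X;Y) = H(X) + H(Y) - H(X,Y) = 2.91 + 2.88 - 5.46 = 0.33

0.33 bits


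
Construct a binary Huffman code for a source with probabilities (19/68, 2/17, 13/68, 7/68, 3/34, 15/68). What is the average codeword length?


Huffman construction (repeatedly merge the two least-probable nodes; each merge adds 1 bit to every symbol beneath it): 3/34 + 7/68 = 13/68; 2/17 + 13/68 = 21/68; 13/68 + 15/68 = 7/17; 19/68 + 21/68 = 10/17; 7/17 + 10/17 = 1. Resulting codeword lengths (in the order the probabilities were given): (2, 3, 3, 3, 3, 2). L_avg = sum(p_i * l_i) = 19/68*2 + 2/17*3 + 13/68*3 + 7/68*3 + 3/34*3 + 15/68*2 = 5/2 = 2.5

2.5 bits


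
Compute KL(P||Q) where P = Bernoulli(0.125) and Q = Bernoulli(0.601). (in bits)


KL = p*log2(p/q) + (1-p)*log2((1-p)/(1-q)) = 0.125*log2(0.125/0.601) + 0.875*log2(0.875/0.399) = 0.7081

0.7081 bits


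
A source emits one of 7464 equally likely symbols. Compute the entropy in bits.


H = log2(n) = log2(7464) = 12.8657

12.8657 bits


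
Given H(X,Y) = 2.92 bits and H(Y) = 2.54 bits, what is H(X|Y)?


H(X|Y) = H(X,Y) - H(Y) = 2.92 - 2.54 = 0.38

0.38 bits


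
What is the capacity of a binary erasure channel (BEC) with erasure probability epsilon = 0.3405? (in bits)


C = 1 - epsilon = 1 - 0.3405 = 0.6595

0.6595 bits


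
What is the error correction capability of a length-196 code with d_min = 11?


Correction capability = floor((d-1)/2) = floor((11-1)/2) = 5

5 errors


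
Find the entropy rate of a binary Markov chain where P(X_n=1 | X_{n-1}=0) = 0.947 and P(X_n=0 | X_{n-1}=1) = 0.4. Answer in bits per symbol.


Stationary distribution: pi_0 = p10/(p01+p10) = 0.297, pi_1 = 0.703. Entropy rate H' = pi_0*H(p01) + pi_1*H(p10) = 0.297*0.299 + 0.703*0.971 = 0.7714

0.7714 bits/symbol


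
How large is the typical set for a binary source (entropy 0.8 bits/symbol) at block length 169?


log2|A_typical| = nH = 169 * 0.8 = 135.2, so |A_typical| ~ 2^135.2 = 5.003e+40

5.003e+40


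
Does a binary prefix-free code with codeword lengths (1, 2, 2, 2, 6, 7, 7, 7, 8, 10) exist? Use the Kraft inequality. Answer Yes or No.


Kraft sum = sum(2^(-l_i)) = 1.2939, need <= 1. Result: violated (a binary prefix-free code with these lengths cannot exist)

No


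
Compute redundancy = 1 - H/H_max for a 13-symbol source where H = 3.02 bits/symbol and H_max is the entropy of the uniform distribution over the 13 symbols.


H_max = log2(K) = log2(13) = 3.7004 bits/symbol. Redundancy = 1 - H/H_max = 1 - 3.02/3.7004 = 1 - 0.8161 = 0.1839

0.1839


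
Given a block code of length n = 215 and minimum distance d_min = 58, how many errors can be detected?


Detection capability = d_min - 1 = 58 - 1 = 57

57 errors


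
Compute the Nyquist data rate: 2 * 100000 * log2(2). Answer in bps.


Rate = 2 * B * log2(M) = 2 * 100000 * 1.0 = 200000.0

200000.0 bps


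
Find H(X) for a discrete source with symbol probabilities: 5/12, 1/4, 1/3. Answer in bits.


H = -sum(p_i * log2(p_i)). Terms: -(5/12)*log2(5/12) = 0.526264; -(1/4)*log2(1/4) = 0.500000; -(1/3)*log2(1/3) = 0.528321. H = 0.526264 + 0.500000 + 0.528321 = 1.5546

1.5546 bits


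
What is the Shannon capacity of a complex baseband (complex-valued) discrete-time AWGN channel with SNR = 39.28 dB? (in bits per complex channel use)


SNR_linear = 10^(39.28/10) = 8472.2741; C = log2(1 + SNR_linear) = log2(1 + 8472.2741) = 13.0487

13.0487 bits/channel use


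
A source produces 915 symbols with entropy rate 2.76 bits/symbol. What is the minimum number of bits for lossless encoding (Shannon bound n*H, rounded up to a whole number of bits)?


Minimum bits >= n * H = 915 * 2.76 = 2525.4, rounded up to a whole number of bits = 2526

2526 bits


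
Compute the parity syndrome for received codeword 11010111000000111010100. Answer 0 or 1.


Syndrome = XOR of all bits = 1 XOR 1 XOR 0 XOR 1 XOR 0 XOR 1 XOR 1 XOR 1 XOR 0 XOR 0 XOR 0 XOR 0 XOR 0 XOR 0 XOR 1 XOR 1 XOR 1 XOR 0 XOR 1 XOR 0 XOR 1 XOR 0 XOR 0 = 1

1


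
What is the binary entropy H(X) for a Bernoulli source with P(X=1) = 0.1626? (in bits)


H = -p*log2(p) - (1-p)*log2(1-p). -0.1626*log2(0.1626) = 0.426110; -0.8374*log2(0.8374) = 0.214384. H = 0.426110 + 0.214384 = 0.6405

0.6405 bits


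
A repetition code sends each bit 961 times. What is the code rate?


Rate = k/n = 1/961

1/961


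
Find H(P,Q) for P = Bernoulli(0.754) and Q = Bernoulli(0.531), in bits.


H(P,Q) = -p*log2(q) - (1-p)*log2(1-q). -0.754*log2(0.531) = 0.688565; -0.246*log2(0.469) = 0.268716. H(P,Q) = 0.688565 + 0.268716 = 0.9573

0.9573 bits


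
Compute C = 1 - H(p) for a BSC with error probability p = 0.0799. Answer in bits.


H(p) = -p*log2(p) - (1-p)*log2(1-p) = -0.0799*log2(0.0799) - 0.9201*log2(0.9201) = 0.291288 + 0.110538 = 0.4018. C = 1 - H(p) = 1 - 0.4018 = 0.5982

0.5982 bits


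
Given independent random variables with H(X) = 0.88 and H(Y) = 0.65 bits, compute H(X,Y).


For independent variables, H(X,Y) = H(X) + H(Y) = 0.88 + 0.65 = 1.53

1.53 bits


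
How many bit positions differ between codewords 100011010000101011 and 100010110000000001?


Count differing positions: . . . . . ^ ^ . . . . . ^ . ^ . ^ . = 5 differences

5


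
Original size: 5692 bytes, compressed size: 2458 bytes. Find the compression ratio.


Ratio = original / compressed = 5692 / 2458 = 2.3157

2.3157


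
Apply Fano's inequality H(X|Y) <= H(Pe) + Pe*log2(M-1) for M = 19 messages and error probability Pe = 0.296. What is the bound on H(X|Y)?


H(Pe) = -Pe*log2(Pe) - (1-Pe)*log2(1-Pe) = -0.296*log2(0.296) - 0.704*log2(0.704) = 0.519874 + 0.356472 = 0.8763. Pe*log2(M-1) = 0.296*log2(18) = 1.234298. Bound = H(Pe) + Pe*log2(M-1) = 0.519874 + 0.356472 + 1.234298 = 2.1106

2.1106 bits


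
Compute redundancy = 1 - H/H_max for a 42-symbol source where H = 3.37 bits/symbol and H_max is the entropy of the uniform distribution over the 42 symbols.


H_max = log2(K) = log2(42) = 5.3923 bits/symbol. Redundancy = 1 - H/H_max = 1 - 3.37/5.3923 = 1 - 0.625 = 0.375

0.375


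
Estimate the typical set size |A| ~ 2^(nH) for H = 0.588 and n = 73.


log2|A_typical| = nH = 73 * 0.588 = 42.924, so |A_typical| ~ 2^42.924 = 8.345e+12

8.345e+12


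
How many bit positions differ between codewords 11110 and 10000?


Count differing positions: . ^ ^ ^ . = 3 differences

3


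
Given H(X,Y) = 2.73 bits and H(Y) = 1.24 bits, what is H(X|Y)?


H(X|Y) = H(X,Y) - H(Y) = 2.73 - 1.24 = 1.49

1.49 bits


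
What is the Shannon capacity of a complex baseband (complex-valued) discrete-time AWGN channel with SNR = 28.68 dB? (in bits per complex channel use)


SNR_linear = 10^(28.68/10) = 737.9042; C = log2(1 + SNR_linear) = log2(1 + 737.9042) = 9.5292

9.5292 bits/channel use


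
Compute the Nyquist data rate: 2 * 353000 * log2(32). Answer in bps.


Rate = 2 * B * log2(M) = 2 * 353000 * 5.0 = 3530000.0

3530000.0 bps


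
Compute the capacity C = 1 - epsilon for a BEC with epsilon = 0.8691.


C = 1 - epsilon = 1 - 0.8691 = 0.1309

0.1309 bits


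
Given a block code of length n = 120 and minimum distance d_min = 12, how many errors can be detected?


Detection capability = d_min - 1 = 12 - 1 = 11

11 errors


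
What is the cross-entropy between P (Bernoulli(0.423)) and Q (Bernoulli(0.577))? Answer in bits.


H(P,Q) = -p*log2(q) - (1-p)*log2(1-q). -0.423*log2(0.577) = 0.335590; -0.577*log2(0.423) = 0.716213. H(P,Q) = 0.335590 + 0.716213 = 1.0518

1.0518 bits


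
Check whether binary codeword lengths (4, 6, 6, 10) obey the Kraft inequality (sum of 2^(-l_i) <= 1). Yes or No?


Kraft sum = sum(2^(-l_i)) = 0.0947, need <= 1. Result: satisfied (a binary prefix-free code with these lengths exists)

Yes


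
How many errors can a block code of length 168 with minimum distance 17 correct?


Correction capability = floor((d-1)/2) = floor((17-1)/2) = 8

8 errors


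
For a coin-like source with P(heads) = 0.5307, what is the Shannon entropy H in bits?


H = -p*log2(p) - (1-p)*log2(1-p). -0.5307*log2(0.5307) = 0.485077; -0.4693*log2(0.4693) = 0.512202. H = 0.485077 + 0.512202 = 0.9973

0.9973 bits


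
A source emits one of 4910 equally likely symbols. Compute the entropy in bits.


H = log2(n) = log2(4910) = 12.2615

12.2615 bits


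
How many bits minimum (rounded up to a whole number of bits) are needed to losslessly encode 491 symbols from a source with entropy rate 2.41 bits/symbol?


Minimum bits >= n * H = 491 * 2.41 = 1183.31, rounded up to a whole number of bits = 1184

1184 bits


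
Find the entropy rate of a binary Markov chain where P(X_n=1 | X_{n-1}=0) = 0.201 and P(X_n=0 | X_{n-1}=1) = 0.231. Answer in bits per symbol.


Stationary distribution: pi_0 = p10/(p01+p10) = 0.5347, pi_1 = 0.4653. Entropy rate H' = pi_0*H(p01) + pi_1*H(p10) = 0.5347*0.7239 + 0.4653*0.7798 = 0.7499

0.7499 bits/symbol


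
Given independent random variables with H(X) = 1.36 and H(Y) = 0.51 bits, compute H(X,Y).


For independent variables, H(X,Y) = H(X) + H(Y) = 1.36 + 0.51 = 1.87

1.87 bits


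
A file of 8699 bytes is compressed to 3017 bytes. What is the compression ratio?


Ratio = original / compressed = 8699 / 3017 = 2.8833

2.8833


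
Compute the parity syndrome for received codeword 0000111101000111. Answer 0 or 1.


Syndrome = XOR of all bits = 0 XOR 0 XOR 0 XOR 0 XOR 1 XOR 1 XOR 1 XOR 1 XOR 0 XOR 1 XOR 0 XOR 0 XOR 0 XOR 1 XOR 1 XOR 1 = 0

0


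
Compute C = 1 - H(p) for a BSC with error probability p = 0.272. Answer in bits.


H(p) = -p*log2(p) - (1-p)*log2(1-p) = -0.272*log2(0.272) - 0.728*log2(0.728) = 0.510903 + 0.333416 = 0.8443. C = 1 - H(p) = 1 - 0.8443 = 0.1557

0.1557 bits


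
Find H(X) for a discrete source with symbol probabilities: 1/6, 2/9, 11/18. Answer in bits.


H = -sum(p_i * log2(p_i)). Terms: -(1/6)*log2(1/6) = 0.430827; -(2/9)*log2(2/9) = 0.482206; -(11/18)*log2(11/18) = 0.434190. H = 0.430827 + 0.482206 + 0.434190 = 1.3472

1.3472 bits


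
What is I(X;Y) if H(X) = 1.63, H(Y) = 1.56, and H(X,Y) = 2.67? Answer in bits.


I(X;Y) = H(X) + H(Y) - H(X,Y) = 1.63 + 1.56 - 2.67 = 0.52

0.52 bits


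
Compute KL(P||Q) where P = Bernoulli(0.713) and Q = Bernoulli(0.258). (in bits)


KL = p*log2(p/q) + (1-p)*log2((1-p)/(1-q)) = 0.713*log2(0.713/0.258) + 0.287*log2(0.287/0.742) = 0.6523

0.6523 bits


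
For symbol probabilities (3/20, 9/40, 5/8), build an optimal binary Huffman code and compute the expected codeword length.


Huffman construction (repeatedly merge the two least-probable nodes; each merge adds 1 bit to every symbol beneath it): 3/20 + 9/40 = 3/8; 3/8 + 5/8 = 1. Resulting codeword lengths (in the order the probabilities were given): (2, 2, 1). L_avg = sum(p_i * l_i) = 3/20*2 + 9/40*2 + 5/8*1 = 11/8 = 1.375

1.375 bits


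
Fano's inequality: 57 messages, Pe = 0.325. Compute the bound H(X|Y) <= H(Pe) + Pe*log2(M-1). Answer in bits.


H(Pe) = -Pe*log2(Pe) - (1-Pe)*log2(1-Pe) = -0.325*log2(0.325) - 0.675*log2(0.675) = 0.526984 + 0.382752 = 0.9097. Pe*log2(M-1) = 0.325*log2(56) = 1.887390. Bound = H(Pe) + Pe*log2(M-1) = 0.526984 + 0.382752 + 1.887390 = 2.7971

2.7971 bits


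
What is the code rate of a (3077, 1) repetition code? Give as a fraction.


Rate = k/n = 1/3077

1/3077


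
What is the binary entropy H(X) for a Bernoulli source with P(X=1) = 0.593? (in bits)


H = -p*log2(p) - (1-p)*log2(1-p). -0.593*log2(0.593) = 0.447060; -0.407*log2(0.407) = 0.527838. H = 0.447060 + 0.527838 = 0.9749

0.9749 bits


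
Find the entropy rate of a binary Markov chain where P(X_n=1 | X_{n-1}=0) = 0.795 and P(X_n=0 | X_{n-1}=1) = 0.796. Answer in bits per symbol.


Stationary distribution: pi_0 = p10/(p01+p10) = 0.5003, pi_1 = 0.4997. Entropy rate H' = pi_0*H(p01) + pi_1*H(p10) = 0.5003*0.7318 + 0.4997*0.7299 = 0.7308

0.7308 bits/symbol


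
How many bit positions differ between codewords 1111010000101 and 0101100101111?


Count differing positions: ^ . ^ . ^ ^ . ^ . ^ . ^ . = 7 differences

7


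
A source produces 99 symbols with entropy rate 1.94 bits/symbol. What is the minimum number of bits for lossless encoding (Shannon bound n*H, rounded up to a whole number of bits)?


Minimum bits >= n * H = 99 * 1.94 = 192.06, rounded up to a whole number of bits = 193

193 bits


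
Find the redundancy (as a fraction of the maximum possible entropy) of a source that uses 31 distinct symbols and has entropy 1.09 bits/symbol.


H_max = log2(K) = log2(31) = 4.9542 bits/symbol. Redundancy = 1 - H/H_max = 1 - 1.09/4.9542 = 1 - 0.22 = 0.78

0.78


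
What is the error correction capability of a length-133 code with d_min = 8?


Correction capability = floor((d-1)/2) = floor((8-1)/2) = 3

3 errors


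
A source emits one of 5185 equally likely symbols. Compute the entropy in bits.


H = log2(n) = log2(5185) = 12.3401

12.3401 bits


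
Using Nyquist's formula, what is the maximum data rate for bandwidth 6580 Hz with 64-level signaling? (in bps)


Rate = 2 * B * log2(M) = 2 * 6580 * 6.0 = 78960.0

78960.0 bps


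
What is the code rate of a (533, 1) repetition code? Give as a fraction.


Rate = k/n = 1/533

1/533


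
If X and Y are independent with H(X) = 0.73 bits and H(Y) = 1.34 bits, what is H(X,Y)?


For independent variables, H(X,Y) = H(X) + H(Y) = 0.73 + 1.34 = 2.07

2.07 bits
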